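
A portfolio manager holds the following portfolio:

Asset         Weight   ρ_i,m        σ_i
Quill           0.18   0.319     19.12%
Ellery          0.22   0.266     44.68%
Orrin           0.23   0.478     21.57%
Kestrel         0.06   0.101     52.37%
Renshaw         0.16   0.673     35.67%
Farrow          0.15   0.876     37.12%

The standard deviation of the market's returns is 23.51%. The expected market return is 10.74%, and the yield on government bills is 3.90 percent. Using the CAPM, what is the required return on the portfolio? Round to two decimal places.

8.30%

β_Quill = 0.319 × 19.12% / 23.51% = 0.2594
β_Ellery = 0.266 × 44.68% / 23.51% = 0.5055
β_Orrin = 0.478 × 21.57% / 23.51% = 0.4386
β_Kestrel = 0.101 × 52.37% / 23.51% = 0.2250
β_Renshaw = 0.673 × 35.67% / 23.51% = 1.0211
β_Farrow = 0.876 × 37.12% / 23.51% = 1.3831
β_P = Σ w_i β_i = 0.18×0.2594 + 0.22×0.5055 + 0.23×0.4386 + 0.06×0.2250 + 0.16×1.0211 + 0.15×1.3831 = 0.6431
MRP = 10.74% − 3.90% = 6.84%
E(R_P) = R_f + β_P × MRP = 3.90% + 0.6431 × 6.84% = 8.30%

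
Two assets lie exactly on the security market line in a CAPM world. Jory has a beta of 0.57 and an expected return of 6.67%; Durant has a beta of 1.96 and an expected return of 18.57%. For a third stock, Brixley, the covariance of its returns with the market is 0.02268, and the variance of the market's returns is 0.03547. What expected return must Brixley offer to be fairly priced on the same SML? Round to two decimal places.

7.26%

MRP = (18.57% − 6.67%) / (1.96 − 0.57) = 8.5612%
R_f = 6.67% − 0.57 × 8.5612% = 1.7901%
β_Brixley = Cov / Var(R_m) = 0.02268 / 0.03547 = 0.6394
E(R_Brixley) = R_f + β × MRP = 1.7901% + 0.6394 × 8.5612% = 7.26%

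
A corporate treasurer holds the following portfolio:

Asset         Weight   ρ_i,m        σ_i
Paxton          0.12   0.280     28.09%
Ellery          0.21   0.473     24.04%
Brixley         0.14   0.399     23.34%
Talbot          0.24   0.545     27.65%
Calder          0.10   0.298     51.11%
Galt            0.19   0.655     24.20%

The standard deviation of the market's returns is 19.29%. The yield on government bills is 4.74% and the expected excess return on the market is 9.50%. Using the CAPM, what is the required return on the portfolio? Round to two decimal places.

β_Paxton = 0.280 × 28.09% / 19.29% = 0.4077
β_Ellery = 0.473 × 24.04% / 19.29% = 0.5895
β_Brixley = 0.399 × 23.34% / 19.29% = 0.4828
β_Talbot = 0.545 × 27.65% / 19.29% = 0.7812
β_Calder = 0.298 × 51.11% / 19.29% = 0.7896
β_Galt = 0.655 × 24.20% / 19.29% = 0.8217
β_P = Σ w_i β_i = 0.12×0.4077 + 0.21×0.5895 + 0.14×0.4828 + 0.24×0.7812 + 0.10×0.7896 + 0.19×0.8217 = 0.6629
E(R_P) = R_f + β_P × MRP = 4.74% + 0.6629 × 9.50% = 11.04%

11.04%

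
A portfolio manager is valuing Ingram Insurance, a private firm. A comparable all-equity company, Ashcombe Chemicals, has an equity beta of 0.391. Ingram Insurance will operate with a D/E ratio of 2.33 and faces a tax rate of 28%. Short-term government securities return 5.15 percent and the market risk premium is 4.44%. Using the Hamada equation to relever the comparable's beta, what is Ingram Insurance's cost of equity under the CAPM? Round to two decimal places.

9.80%

β_L = β_U × [1 + (1 − t)(D/E)] = 0.391 × [1 + (1 − 0.28) × 2.33]
    = 0.391 × [1 + 0.72 × 2.33] = 0.391 × 2.6776 = 1.0469
E(R) = R_f + β_L × MRP = 5.15% + 1.0469 × 4.44% = 9.80%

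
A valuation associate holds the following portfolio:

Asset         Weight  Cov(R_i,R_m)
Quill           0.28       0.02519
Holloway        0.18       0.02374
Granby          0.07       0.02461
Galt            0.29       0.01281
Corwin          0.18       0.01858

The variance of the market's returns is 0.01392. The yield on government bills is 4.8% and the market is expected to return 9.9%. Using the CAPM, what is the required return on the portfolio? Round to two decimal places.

12.17%

β_Quill = 0.02519 / 0.01392 = 1.8096
β_Holloway = 0.02374 / 0.01392 = 1.7055
β_Granby = 0.02461 / 0.01392 = 1.7680
β_Galt = 0.01281 / 0.01392 = 0.9203
β_Corwin = 0.01858 / 0.01392 = 1.3348
β_P = Σ w_i β_i = 0.28×1.8096 + 0.18×1.7055 + 0.07×1.7680 + 0.29×0.9203 + 0.18×1.3348 = 1.4446
MRP = 9.9% − 4.8% = 5.10%
E(R_P) = R_f + β_P × MRP = 4.8% + 1.4446 × 5.1% = 12.17%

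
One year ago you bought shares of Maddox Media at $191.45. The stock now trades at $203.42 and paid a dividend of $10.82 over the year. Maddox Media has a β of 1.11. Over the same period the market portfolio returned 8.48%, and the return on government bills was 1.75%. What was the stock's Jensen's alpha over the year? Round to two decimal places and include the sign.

Realised HPR = (P1 + D1 − P0) / P0 = (203.42 + 10.82 − 191.45) / 191.45 = 22.79 / 191.45 = 11.9039%
MRP = 8.48% − 1.75% = 6.73%
CAPM required = R_f + β·MRP = 1.75% + 1.11 × 6.73% = 9.2203%
α = realised − required = 11.9039% − 9.2203% = +2.68%

+2.68%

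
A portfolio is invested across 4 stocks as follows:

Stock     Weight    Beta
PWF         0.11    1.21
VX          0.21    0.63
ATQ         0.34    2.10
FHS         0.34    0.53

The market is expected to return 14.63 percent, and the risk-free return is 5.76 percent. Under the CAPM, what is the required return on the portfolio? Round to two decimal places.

16.05%

β_P = Σ w_i β_i = 0.11×1.21 + 0.21×0.63 + 0.34×2.10 + 0.34×0.53 = 1.1596
MRP = 14.63% − 5.76% = 8.87%
E(R_P) = R_f + β_P × MRP = 5.76% + 1.1596 × 8.87% = 16.05%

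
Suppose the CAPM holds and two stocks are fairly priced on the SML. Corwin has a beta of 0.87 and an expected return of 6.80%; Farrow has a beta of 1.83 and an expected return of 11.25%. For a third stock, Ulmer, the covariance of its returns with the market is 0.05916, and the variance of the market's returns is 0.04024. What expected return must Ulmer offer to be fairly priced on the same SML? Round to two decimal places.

MRP = (11.25% − 6.80%) / (1.83 − 0.87) = 4.6354%
R_f = 6.80% − 0.87 × 4.6354% = 2.7672%
β_Ulmer = Cov / Var(R_m) = 0.05916 / 0.04024 = 1.4702
E(R_Ulmer) = R_f + β × MRP = 2.7672% + 1.4702 × 4.6354% = 9.58%

9.58%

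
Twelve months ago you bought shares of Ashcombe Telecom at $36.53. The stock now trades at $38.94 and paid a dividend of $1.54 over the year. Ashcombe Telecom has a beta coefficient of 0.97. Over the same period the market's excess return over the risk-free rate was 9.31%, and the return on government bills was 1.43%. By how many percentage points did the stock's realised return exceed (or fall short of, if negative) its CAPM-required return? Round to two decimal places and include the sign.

Realised HPR = (P1 + D1 − P0) / P0 = (38.94 + 1.54 − 36.53) / 36.53 = 3.95 / 36.53 = 10.8130%
CAPM required = R_f + β·MRP = 1.43% + 0.97 × 9.31% = 10.4607%
α = realised − required = 10.8130% − 10.4607% = +0.35%

+0.35%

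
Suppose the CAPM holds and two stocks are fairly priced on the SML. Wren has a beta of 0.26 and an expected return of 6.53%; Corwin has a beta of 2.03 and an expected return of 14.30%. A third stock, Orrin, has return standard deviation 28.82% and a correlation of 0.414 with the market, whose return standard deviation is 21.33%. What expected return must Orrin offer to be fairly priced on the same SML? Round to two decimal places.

7.84%

MRP = (14.30% − 6.53%) / (2.03 − 0.26) = 4.3898%
R_f = 6.53% − 0.26 × 4.3898% = 5.3887%
β_Orrin = ρ·σ_i/σ_m = 0.414 × 28.82 / 21.33 = 0.5594
E(R_Orrin) = R_f + β × MRP = 5.3887% + 0.5594 × 4.3898% = 7.84%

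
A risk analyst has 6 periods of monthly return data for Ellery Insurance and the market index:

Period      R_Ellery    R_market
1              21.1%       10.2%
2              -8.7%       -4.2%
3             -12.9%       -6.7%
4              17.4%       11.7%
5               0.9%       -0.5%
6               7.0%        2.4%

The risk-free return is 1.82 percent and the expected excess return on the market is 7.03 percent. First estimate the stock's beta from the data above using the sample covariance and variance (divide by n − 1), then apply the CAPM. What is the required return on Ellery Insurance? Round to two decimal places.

Mean R_i = (21.1 − 8.7 − 12.9 + 17.4 + 0.9 + 7.0) / 6 = 4.1333%
Mean R_m = (10.2 − 4.2 − 6.7 + 11.7 − 0.5 + 2.4) / 6 = 2.1500%
Σ(R_i − R̄_i)(R_m − R̄_m) = 504.8000  ⇒  Cov = 504.8000 / 5 = 100.9600
Σ(R_m − R̄_m)² = 281.7350  ⇒  Var(R_m) = 281.7350 / 5 = 56.3470
β = Cov / Var(R_m) = 100.9600 / 56.3470 = 1.7918
E(R) = R_f + β × MRP = 1.82% + 1.7918 × 7.03% = 14.42%

14.42%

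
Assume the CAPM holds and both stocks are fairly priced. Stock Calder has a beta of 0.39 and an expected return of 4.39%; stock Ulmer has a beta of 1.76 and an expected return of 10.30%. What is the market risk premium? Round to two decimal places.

4.31%

Both satisfy E(R) = R_f + β·MRP, so the slope of the SML is
MRP = (10.30% − 4.39%) / (1.76 − 0.39) = 5.91% / 1.37 = 4.3139%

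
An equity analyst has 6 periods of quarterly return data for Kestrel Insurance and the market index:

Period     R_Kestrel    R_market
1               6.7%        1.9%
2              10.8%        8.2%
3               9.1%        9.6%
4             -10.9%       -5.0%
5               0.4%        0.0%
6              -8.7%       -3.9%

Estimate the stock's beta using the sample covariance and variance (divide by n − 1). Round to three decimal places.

1.435

Mean R_i = (6.7 + 10.8 + 9.1 − 10.9 + 0.4 − 8.7) / 6 = 1.2333%
Mean R_m = (1.9 + 8.2 + 9.6 − 5.0 + 0.0 − 3.9) / 6 = 1.8000%
Σ(R_i − R̄_i)(R_m − R̄_m) = 263.7600  ⇒  Cov = 263.7600 / 5 = 52.7520
Σ(R_m − R̄_m)² = 183.7800  ⇒  Var(R_m) = 183.7800 / 5 = 36.7560
β = Cov / Var(R_m) = 52.7520 / 36.7560 = 1.4352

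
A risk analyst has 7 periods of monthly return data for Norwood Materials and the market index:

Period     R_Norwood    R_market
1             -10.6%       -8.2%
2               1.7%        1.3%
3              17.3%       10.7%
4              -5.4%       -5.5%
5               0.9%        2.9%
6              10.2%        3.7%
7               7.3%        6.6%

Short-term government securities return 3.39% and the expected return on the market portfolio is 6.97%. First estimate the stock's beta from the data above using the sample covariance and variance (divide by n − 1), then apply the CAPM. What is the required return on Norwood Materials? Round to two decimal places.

8.30%

Mean R_i = (-10.6 + 1.7 + 17.3 − 5.4 + 0.9 + 10.2 + 7.3) / 7 = 3.0571%
Mean R_m = (-8.2 + 1.3 + 10.7 − 5.5 + 2.9 + 3.7 + 6.6) / 7 = 1.6429%
Σ(R_i − R̄_i)(R_m − R̄_m) = 357.3129  ⇒  Cov = 357.3129 / 6 = 59.5522
Σ(R_m − R̄_m)² = 260.4371  ⇒  Var(R_m) = 260.4371 / 6 = 43.4062
β = Cov / Var(R_m) = 59.5522 / 43.4062 = 1.3720
MRP = 6.97% − 3.39% = 3.58%
E(R) = R_f + β × MRP = 3.39% + 1.3720 × 3.58% = 8.30%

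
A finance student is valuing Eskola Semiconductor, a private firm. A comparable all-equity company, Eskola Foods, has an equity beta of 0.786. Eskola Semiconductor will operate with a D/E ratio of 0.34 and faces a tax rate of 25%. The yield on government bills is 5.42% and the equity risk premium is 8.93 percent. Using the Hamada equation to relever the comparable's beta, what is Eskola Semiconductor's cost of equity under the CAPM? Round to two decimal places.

β_L = β_U × [1 + (1 − t)(D/E)] = 0.786 × [1 + (1 − 0.25) × 0.34]
    = 0.786 × [1 + 0.75 × 0.34] = 0.786 × 1.2550 = 0.9864
E(R) = R_f + β_L × MRP = 5.42% + 0.9864 × 8.93% = 14.23%

14.23%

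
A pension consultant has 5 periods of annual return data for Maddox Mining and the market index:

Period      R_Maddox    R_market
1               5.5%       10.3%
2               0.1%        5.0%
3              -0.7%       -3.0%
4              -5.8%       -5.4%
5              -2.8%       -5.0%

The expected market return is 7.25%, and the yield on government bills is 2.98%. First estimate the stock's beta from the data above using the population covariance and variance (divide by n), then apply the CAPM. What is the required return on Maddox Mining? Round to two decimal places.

Mean R_i = (5.5 + 0.1 − 0.7 − 5.8 − 2.8) / 5 = -0.7400%
Mean R_m = (10.3 + 5.0 − 3.0 − 5.4 − 5.0) / 5 = 0.3800%
Σ(R_i − R̄_i)(R_m − R̄_m) = 105.9760  ⇒  Cov = 105.9760 / 5 = 21.1952
Σ(R_m − R̄_m)² = 193.5280  ⇒  Var(R_m) = 193.5280 / 5 = 38.7056
β = Cov / Var(R_m) = 21.1952 / 38.7056 = 0.5476
MRP = 7.25% − 2.98% = 4.27%
E(R) = R_f + β × MRP = 2.98% + 0.5476 × 4.27% = 5.32%

5.32%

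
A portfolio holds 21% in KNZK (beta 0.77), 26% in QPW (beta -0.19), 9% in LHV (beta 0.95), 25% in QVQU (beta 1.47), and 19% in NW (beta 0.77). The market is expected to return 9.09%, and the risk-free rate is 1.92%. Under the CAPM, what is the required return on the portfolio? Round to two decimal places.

β_P = Σ w_i β_i = 0.21×0.77 + 0.26×-0.19 + 0.09×0.95 + 0.25×1.47 + 0.19×0.77 = 0.7116
MRP = 9.09% − 1.92% = 7.17%
E(R_P) = R_f + β_P × MRP = 1.92% + 0.7116 × 7.17% = 7.02%

7.02%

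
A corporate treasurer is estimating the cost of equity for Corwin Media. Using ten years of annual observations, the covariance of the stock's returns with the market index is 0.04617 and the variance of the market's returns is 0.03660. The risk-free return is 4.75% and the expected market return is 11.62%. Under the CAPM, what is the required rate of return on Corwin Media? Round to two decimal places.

β = Cov(R_i, R_m) / Var(R_m) = 0.04617 / 0.03660 = 1.2615
MRP = 11.62% − 4.75% = 6.87%
E(R) = R_f + β × MRP = 4.75% + 1.2615 × 6.87% = 13.42%

13.42%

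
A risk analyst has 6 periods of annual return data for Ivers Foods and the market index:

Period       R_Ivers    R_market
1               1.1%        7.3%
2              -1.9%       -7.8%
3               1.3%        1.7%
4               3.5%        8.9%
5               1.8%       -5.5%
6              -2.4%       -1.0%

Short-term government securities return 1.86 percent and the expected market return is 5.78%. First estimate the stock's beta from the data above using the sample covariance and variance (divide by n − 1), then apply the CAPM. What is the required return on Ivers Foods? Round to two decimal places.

Mean R_i = (1.1 − 1.9 + 1.3 + 3.5 + 1.8 − 2.4) / 6 = 0.5667%
Mean R_m = (7.3 − 7.8 + 1.7 + 8.9 − 5.5 − 1.0) / 6 = 0.6000%
Σ(R_i − R̄_i)(R_m − R̄_m) = 46.6700  ⇒  Cov = 46.6700 / 5 = 9.3340
Σ(R_m − R̄_m)² = 225.3200  ⇒  Var(R_m) = 225.3200 / 5 = 45.0640
β = Cov / Var(R_m) = 9.3340 / 45.0640 = 0.2071
MRP = 5.78% − 1.86% = 3.92%
E(R) = R_f + β × MRP = 1.86% + 0.2071 × 3.92% = 2.67%

2.67%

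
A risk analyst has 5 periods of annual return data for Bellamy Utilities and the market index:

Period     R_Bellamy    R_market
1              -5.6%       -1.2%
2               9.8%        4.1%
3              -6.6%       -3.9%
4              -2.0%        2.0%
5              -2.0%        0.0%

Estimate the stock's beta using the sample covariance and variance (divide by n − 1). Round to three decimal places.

1.877

Mean R_i = (-5.6 + 9.8 − 6.6 − 2.0 − 2.0) / 5 = -1.2800%
Mean R_m = (-1.2 + 4.1 − 3.9 + 2.0 + 0.0) / 5 = 0.2000%
Σ(R_i − R̄_i)(R_m − R̄_m) = 69.9200  ⇒  Cov = 69.9200 / 4 = 17.4800
Σ(R_m − R̄_m)² = 37.2600  ⇒  Var(R_m) = 37.2600 / 4 = 9.3150
β = Cov / Var(R_m) = 17.4800 / 9.3150 = 1.8765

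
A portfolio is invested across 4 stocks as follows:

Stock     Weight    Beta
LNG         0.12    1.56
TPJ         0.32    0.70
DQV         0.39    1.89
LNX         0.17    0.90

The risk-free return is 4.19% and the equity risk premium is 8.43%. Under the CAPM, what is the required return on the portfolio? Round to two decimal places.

β_P = Σ w_i β_i = 0.12×1.56 + 0.32×0.70 + 0.39×1.89 + 0.17×0.90 = 1.3013
E(R_P) = R_f + β_P × MRP = 4.19% + 1.3013 × 8.43% = 15.16%

15.16%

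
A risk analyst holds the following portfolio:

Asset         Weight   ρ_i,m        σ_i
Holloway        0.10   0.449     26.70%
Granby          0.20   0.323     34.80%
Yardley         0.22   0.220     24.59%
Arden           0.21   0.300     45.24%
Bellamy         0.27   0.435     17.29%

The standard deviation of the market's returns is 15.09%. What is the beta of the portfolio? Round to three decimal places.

β_Holloway = 0.449 × 26.70% / 15.09% = 0.7945
β_Granby = 0.323 × 34.80% / 15.09% = 0.7449
β_Yardley = 0.220 × 24.59% / 15.09% = 0.3585
β_Arden = 0.300 × 45.24% / 15.09% = 0.8994
β_Bellamy = 0.435 × 17.29% / 15.09% = 0.4984
β_P = Σ w_i β_i = 0.10×0.7945 + 0.20×0.7449 + 0.22×0.3585 + 0.21×0.8994 + 0.27×0.4984 = 0.6307

0.631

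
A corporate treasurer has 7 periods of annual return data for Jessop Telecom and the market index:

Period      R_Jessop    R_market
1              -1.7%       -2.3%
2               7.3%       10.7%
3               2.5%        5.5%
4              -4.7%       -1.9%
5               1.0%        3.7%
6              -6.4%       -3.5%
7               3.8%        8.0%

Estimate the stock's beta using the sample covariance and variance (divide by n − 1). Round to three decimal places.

0.842

Mean R_i = (-1.7 + 7.3 + 2.5 − 4.7 + 1.0 − 6.4 + 3.8) / 7 = 0.2571%
Mean R_m = (-2.3 + 10.7 + 5.5 − 1.9 + 3.7 − 3.5 + 8.0) / 7 = 2.8857%
Σ(R_i − R̄_i)(R_m − R̄_m) = 156.0057  ⇒  Cov = 156.0057 / 6 = 26.0010
Σ(R_m − R̄_m)² = 185.2886  ⇒  Var(R_m) = 185.2886 / 6 = 30.8814
β = Cov / Var(R_m) = 26.0010 / 30.8814 = 0.8420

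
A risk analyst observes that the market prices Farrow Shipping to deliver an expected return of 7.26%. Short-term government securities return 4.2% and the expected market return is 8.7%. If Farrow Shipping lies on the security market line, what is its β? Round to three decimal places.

MRP = 8.7% − 4.2% = 4.50%
β = (E(R) − R_f) / MRP = (7.26% − 4.2%) / 4.5% = 3.06% / 4.5% = 0.680

0.680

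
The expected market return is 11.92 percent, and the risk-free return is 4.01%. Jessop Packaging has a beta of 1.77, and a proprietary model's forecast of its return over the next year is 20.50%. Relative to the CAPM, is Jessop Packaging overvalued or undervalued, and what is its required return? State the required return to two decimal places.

MRP = 11.92% − 4.01% = 7.91%
Required return = R_f + β·MRP = 4.01% + 1.77 × 7.91% = 18.01%
Forecast 20.50% > required 18.01% → the stock plots above the SML → undervalued.

Undervalued; required return 18.01%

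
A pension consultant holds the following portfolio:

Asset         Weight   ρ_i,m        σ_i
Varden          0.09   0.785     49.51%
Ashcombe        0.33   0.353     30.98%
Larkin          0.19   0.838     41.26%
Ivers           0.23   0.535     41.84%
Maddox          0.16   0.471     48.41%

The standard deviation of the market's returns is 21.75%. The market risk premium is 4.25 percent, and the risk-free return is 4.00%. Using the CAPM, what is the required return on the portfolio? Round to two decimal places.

8.39%

β_Varden = 0.785 × 49.51% / 21.75% = 1.7869
β_Ashcombe = 0.353 × 30.98% / 21.75% = 0.5028
β_Larkin = 0.838 × 41.26% / 21.75% = 1.5897
β_Ivers = 0.535 × 41.84% / 21.75% = 1.0292
β_Maddox = 0.471 × 48.41% / 21.75% = 1.0483
β_P = Σ w_i β_i = 0.09×1.7869 + 0.33×0.5028 + 0.19×1.5897 + 0.23×1.0292 + 0.16×1.0483 = 1.0332
E(R_P) = R_f + β_P × MRP = 4.00% + 1.0332 × 4.25% = 8.39%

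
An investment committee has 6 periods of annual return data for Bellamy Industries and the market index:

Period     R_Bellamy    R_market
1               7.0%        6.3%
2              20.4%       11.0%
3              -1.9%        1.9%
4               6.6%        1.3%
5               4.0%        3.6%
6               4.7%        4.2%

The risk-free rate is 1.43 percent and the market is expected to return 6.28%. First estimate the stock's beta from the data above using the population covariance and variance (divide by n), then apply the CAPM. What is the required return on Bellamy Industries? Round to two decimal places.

Mean R_i = (7.0 + 20.4 − 1.9 + 6.6 + 4.0 + 4.7) / 6 = 6.8000%
Mean R_m = (6.3 + 11.0 + 1.9 + 1.3 + 3.6 + 4.2) / 6 = 4.7167%
Σ(R_i − R̄_i)(R_m − R̄_m) = 115.1700  ⇒  Cov = 115.1700 / 6 = 19.1950
Σ(R_m − R̄_m)² = 63.1083  ⇒  Var(R_m) = 63.1083 / 6 = 10.5181
β = Cov / Var(R_m) = 19.1950 / 10.5181 = 1.8249
MRP = 6.28% − 1.43% = 4.85%
E(R) = R_f + β × MRP = 1.43% + 1.8249 × 4.85% = 10.28%

10.28%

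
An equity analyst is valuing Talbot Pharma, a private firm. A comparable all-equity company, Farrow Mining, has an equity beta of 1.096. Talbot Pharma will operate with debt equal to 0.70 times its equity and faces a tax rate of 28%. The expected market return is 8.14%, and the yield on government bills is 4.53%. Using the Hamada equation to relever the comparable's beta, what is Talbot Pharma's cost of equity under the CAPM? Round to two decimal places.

β_L = β_U × [1 + (1 − t)(D/E)] = 1.096 × [1 + (1 − 0.28) × 0.70]
    = 1.096 × [1 + 0.72 × 0.70] = 1.096 × 1.5040 = 1.6484
MRP = 8.14% − 4.53% = 3.61%
E(R) = R_f + β_L × MRP = 4.53% + 1.6484 × 3.61% = 10.48%

10.48%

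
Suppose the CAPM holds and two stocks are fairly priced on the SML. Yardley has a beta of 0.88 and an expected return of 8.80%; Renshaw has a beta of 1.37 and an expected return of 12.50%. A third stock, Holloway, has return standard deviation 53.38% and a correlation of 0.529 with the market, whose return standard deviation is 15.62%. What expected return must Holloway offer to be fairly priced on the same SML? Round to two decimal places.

15.81%

MRP = (12.50% − 8.80%) / (1.37 − 0.88) = 7.5510%
R_f = 8.80% − 0.88 × 7.5510% = 2.1551%
β_Holloway = ρ·σ_i/σ_m = 0.529 × 53.38 / 15.62 = 1.8078
E(R_Holloway) = R_f + β × MRP = 2.1551% + 1.8078 × 7.5510% = 15.81%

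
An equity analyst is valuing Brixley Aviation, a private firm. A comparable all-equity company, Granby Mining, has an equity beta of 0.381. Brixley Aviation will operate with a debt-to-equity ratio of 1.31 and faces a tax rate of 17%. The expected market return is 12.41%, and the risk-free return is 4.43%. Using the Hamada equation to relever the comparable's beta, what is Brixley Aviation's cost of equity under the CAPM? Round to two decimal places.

10.78%

β_L = β_U × [1 + (1 − t)(D/E)] = 0.381 × [1 + (1 − 0.17) × 1.31]
    = 0.381 × [1 + 0.83 × 1.31] = 0.381 × 2.0873 = 0.7953
MRP = 12.41% − 4.43% = 7.98%
E(R) = R_f + β_L × MRP = 4.43% + 0.7953 × 7.98% = 10.78%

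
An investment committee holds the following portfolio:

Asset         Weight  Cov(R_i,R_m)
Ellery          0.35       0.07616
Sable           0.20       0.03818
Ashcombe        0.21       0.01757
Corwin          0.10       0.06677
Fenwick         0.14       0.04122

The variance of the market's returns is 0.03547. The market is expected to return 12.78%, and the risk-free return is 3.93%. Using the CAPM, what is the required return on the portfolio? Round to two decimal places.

16.51%

β_Ellery = 0.07616 / 0.03547 = 2.1472
β_Sable = 0.03818 / 0.03547 = 1.0764
β_Ashcombe = 0.01757 / 0.03547 = 0.4953
β_Corwin = 0.06677 / 0.03547 = 1.8824
β_Fenwick = 0.04122 / 0.03547 = 1.1621
β_P = Σ w_i β_i = 0.35×2.1472 + 0.20×1.0764 + 0.21×0.4953 + 0.10×1.8824 + 0.14×1.1621 = 1.4217
MRP = 12.78% − 3.93% = 8.85%
E(R_P) = R_f + β_P × MRP = 3.93% + 1.4217 × 8.85% = 16.51%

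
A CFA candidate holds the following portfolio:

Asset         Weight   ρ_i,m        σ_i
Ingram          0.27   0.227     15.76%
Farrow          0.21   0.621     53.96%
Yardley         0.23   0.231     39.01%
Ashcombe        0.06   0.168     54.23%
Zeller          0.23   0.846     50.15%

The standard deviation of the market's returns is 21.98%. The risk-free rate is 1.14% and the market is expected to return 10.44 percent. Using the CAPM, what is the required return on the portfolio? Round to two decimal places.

β_Ingram = 0.227 × 15.76% / 21.98% = 0.1628
β_Farrow = 0.621 × 53.96% / 21.98% = 1.5245
β_Yardley = 0.231 × 39.01% / 21.98% = 0.4100
β_Ashcombe = 0.168 × 54.23% / 21.98% = 0.4145
β_Zeller = 0.846 × 50.15% / 21.98% = 1.9303
β_P = Σ w_i β_i = 0.27×0.1628 + 0.21×1.5245 + 0.23×0.4100 + 0.06×0.4145 + 0.23×1.9303 = 0.9272
MRP = 10.44% − 1.14% = 9.30%
E(R_P) = R_f + β_P × MRP = 1.14% + 0.9272 × 9.30% = 9.76%

9.76%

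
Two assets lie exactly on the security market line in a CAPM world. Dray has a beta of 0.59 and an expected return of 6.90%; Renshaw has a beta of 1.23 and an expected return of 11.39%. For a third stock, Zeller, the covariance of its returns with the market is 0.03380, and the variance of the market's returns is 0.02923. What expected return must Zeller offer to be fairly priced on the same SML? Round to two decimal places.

10.87%

MRP = (11.39% − 6.90%) / (1.23 − 0.59) = 7.0156%
R_f = 6.90% − 0.59 × 7.0156% = 2.7608%
β_Zeller = Cov / Var(R_m) = 0.03380 / 0.02923 = 1.1563
E(R_Zeller) = R_f + β × MRP = 2.7608% + 1.1563 × 7.0156% = 10.87%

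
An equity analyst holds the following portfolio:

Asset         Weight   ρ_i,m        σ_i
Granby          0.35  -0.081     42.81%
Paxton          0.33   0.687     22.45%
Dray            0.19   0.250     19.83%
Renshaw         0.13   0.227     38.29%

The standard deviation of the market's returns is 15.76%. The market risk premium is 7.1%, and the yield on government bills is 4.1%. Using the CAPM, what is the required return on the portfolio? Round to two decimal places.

6.78%

β_Granby = -0.081 × 42.81% / 15.76% = -0.2200
β_Paxton = 0.687 × 22.45% / 15.76% = 0.9786
β_Dray = 0.250 × 19.83% / 15.76% = 0.3146
β_Renshaw = 0.227 × 38.29% / 15.76% = 0.5515
β_P = Σ w_i β_i = 0.35×-0.2200 + 0.33×0.9786 + 0.19×0.3146 + 0.13×0.5515 = 0.3774
E(R_P) = R_f + β_P × MRP = 4.1% + 0.3774 × 7.1% = 6.78%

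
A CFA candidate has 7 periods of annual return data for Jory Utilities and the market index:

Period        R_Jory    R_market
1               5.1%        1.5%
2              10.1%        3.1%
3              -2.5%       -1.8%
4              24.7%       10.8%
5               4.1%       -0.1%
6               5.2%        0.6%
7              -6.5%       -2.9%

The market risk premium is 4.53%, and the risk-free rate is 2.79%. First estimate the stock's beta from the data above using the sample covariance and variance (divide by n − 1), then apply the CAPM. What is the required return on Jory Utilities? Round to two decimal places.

Mean R_i = (5.1 + 10.1 − 2.5 + 24.7 + 4.1 + 5.2 − 6.5) / 7 = 5.7429%
Mean R_m = (1.5 + 3.1 − 1.8 + 10.8 − 0.1 + 0.6 − 2.9) / 7 = 1.6000%
Σ(R_i − R̄_i)(R_m − R̄_m) = 267.4600  ⇒  Cov = 267.4600 / 6 = 44.5767
Σ(R_m − R̄_m)² = 122.6000  ⇒  Var(R_m) = 122.6000 / 6 = 20.4333
β = Cov / Var(R_m) = 44.5767 / 20.4333 = 2.1816
E(R) = R_f + β × MRP = 2.79% + 2.1816 × 4.53% = 12.67%

12.67%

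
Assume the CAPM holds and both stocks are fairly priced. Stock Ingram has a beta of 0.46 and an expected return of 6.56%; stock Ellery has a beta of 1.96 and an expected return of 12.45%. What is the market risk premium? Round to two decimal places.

3.93%

Both satisfy E(R) = R_f + β·MRP, so the slope of the SML is
MRP = (12.45% − 6.56%) / (1.96 − 0.46) = 5.89% / 1.50 = 3.9267%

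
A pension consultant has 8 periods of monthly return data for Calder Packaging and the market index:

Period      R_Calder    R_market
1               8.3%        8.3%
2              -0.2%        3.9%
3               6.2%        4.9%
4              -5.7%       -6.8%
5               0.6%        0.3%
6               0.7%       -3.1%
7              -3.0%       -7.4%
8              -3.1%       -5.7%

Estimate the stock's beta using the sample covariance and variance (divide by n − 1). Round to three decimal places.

Mean R_i = (8.3 − 0.2 + 6.2 − 5.7 + 0.6 + 0.7 − 3.0 − 3.1) / 8 = 0.4750%
Mean R_m = (8.3 + 3.9 + 4.9 − 6.8 + 0.3 − 3.1 − 7.4 − 5.7) / 8 = -0.7000%
Σ(R_i − R̄_i)(R_m − R̄_m) = 177.7900  ⇒  Cov = 177.7900 / 7 = 25.3986
Σ(R_m − R̄_m)² = 247.3800  ⇒  Var(R_m) = 247.3800 / 7 = 35.3400
β = Cov / Var(R_m) = 25.3986 / 35.3400 = 0.7187

0.719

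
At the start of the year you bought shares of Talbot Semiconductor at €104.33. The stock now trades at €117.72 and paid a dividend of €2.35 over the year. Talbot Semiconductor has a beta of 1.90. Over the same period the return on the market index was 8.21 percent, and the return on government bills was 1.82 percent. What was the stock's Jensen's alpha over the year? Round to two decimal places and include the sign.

Realised HPR = (P1 + D1 − P0) / P0 = (117.72 + 2.35 − 104.33) / 104.33 = 15.74 / 104.33 = 15.0867%
MRP = 8.21% − 1.82% = 6.39%
CAPM required = R_f + β·MRP = 1.82% + 1.90 × 6.39% = 13.9610%
α = realised − required = 15.0867% − 13.9610% = +1.13%

+1.13%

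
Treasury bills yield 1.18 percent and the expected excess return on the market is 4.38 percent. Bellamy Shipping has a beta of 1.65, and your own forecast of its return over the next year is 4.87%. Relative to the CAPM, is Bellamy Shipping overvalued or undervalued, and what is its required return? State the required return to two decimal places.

Required return = R_f + β·MRP = 1.18% + 1.65 × 4.38% = 8.41%
Forecast 4.87% < required 8.41% → the stock plots below the SML → overvalued.

Overvalued; required return 8.41%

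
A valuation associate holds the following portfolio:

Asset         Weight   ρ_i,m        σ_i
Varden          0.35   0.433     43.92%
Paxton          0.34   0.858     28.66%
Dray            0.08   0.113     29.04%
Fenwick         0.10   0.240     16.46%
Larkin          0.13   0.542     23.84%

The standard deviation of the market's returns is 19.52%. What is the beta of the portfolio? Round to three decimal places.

β_Varden = 0.433 × 43.92% / 19.52% = 0.9743
β_Paxton = 0.858 × 28.66% / 19.52% = 1.2597
β_Dray = 0.113 × 29.04% / 19.52% = 0.1681
β_Fenwick = 0.240 × 16.46% / 19.52% = 0.2024
β_Larkin = 0.542 × 23.84% / 19.52% = 0.6620
β_P = Σ w_i β_i = 0.35×0.9743 + 0.34×1.2597 + 0.08×0.1681 + 0.10×0.2024 + 0.13×0.6620 = 0.8891

0.889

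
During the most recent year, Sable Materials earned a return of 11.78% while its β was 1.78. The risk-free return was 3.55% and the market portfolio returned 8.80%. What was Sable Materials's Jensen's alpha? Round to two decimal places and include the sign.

-1.12%

Market excess return = 8.80% − 3.55% = 5.25%
CAPM benchmark = R_f + β(R_m − R_f) = 3.55% + 1.78 × 5.25% = 12.8950%
α = actual − benchmark = 11.78% − 12.8950% = -1.12%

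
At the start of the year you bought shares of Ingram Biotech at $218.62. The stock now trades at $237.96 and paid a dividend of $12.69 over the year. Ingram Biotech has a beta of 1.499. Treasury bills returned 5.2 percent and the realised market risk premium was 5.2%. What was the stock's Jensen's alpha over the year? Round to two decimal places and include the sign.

+1.66%

Realised HPR = (P1 + D1 − P0) / P0 = (237.96 + 12.69 − 218.62) / 218.62 = 32.03 / 218.62 = 14.6510%
CAPM required = R_f + β·MRP = 5.2% + 1.499 × 5.2% = 12.9948%
α = realised − required = 14.6510% − 12.9948% = +1.66%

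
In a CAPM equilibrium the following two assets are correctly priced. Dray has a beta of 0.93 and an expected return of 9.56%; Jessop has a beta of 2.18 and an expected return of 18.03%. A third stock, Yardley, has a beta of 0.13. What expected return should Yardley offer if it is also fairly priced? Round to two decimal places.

MRP (SML slope) = (18.03% − 9.56%) / (2.18 − 0.93) = 8.47% / 1.25 = 6.7760%
R_f (intercept) = 9.56% − 0.93 × 6.7760% = 3.2583%
E(R_Yardley) = R_f + β × MRP = 3.2583% + 0.13 × 6.7760% = 4.14%

4.14%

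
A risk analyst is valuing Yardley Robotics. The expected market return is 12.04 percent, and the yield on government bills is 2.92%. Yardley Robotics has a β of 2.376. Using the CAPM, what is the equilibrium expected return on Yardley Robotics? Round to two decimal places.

24.59%

Market risk premium = E(R_m) − R_f = 12.04% − 2.92% = 9.12%
E(R) = R_f + β × MRP = 2.92% + 2.376 × 9.12% = 24.59%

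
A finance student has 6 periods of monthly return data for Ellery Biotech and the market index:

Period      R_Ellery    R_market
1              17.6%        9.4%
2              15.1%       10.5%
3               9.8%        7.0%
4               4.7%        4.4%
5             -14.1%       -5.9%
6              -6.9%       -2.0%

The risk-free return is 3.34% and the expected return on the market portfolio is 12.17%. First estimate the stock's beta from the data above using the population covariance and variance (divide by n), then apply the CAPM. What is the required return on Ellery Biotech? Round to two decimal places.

Mean R_i = (17.6 + 15.1 + 9.8 + 4.7 − 14.1 − 6.9) / 6 = 4.3667%
Mean R_m = (9.4 + 10.5 + 7.0 + 4.4 − 5.9 − 2.0) / 6 = 3.9000%
Σ(R_i − R̄_i)(R_m − R̄_m) = 408.0800  ⇒  Cov = 408.0800 / 6 = 68.0133
Σ(R_m − R̄_m)² = 214.5200  ⇒  Var(R_m) = 214.5200 / 6 = 35.7533
β = Cov / Var(R_m) = 68.0133 / 35.7533 = 1.9023
MRP = 12.17% − 3.34% = 8.83%
E(R) = R_f + β × MRP = 3.34% + 1.9023 × 8.83% = 20.14%

20.14%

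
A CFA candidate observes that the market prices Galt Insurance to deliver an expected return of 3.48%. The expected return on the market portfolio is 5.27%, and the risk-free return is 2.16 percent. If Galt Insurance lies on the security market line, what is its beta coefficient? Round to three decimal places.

0.424

MRP = 5.27% − 2.16% = 3.11%
β = (E(R) − R_f) / MRP = (3.48% − 2.16%) / 3.11% = 1.32% / 3.11% = 0.424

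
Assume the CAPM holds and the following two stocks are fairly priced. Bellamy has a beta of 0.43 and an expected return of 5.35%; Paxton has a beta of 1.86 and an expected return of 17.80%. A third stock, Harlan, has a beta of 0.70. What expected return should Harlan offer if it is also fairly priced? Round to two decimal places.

MRP (SML slope) = (17.80% − 5.35%) / (1.86 − 0.43) = 12.45% / 1.43 = 8.7063%
R_f (intercept) = 5.35% − 0.43 × 8.7063% = 1.6063%
E(R_Harlan) = R_f + β × MRP = 1.6063% + 0.70 × 8.7063% = 7.70%

7.70%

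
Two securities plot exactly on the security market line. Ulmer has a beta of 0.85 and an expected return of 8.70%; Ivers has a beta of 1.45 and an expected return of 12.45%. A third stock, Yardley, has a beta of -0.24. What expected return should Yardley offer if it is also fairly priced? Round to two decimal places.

MRP (SML slope) = (12.45% − 8.70%) / (1.45 − 0.85) = 3.75% / 0.60 = 6.2500%
R_f (intercept) = 8.70% − 0.85 × 6.2500% = 3.3875%
E(R_Yardley) = R_f + β × MRP = 3.3875% + -0.24 × 6.2500% = 1.89%

1.89%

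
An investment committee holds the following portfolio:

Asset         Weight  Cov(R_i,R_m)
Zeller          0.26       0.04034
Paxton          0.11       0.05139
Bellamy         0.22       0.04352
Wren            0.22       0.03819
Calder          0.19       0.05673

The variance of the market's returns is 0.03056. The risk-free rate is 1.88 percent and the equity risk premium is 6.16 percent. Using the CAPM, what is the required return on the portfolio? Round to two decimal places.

β_Zeller = 0.04034 / 0.03056 = 1.3200
β_Paxton = 0.05139 / 0.03056 = 1.6816
β_Bellamy = 0.04352 / 0.03056 = 1.4241
β_Wren = 0.03819 / 0.03056 = 1.2497
β_Calder = 0.05673 / 0.03056 = 1.8563
β_P = Σ w_i β_i = 0.26×1.3200 + 0.11×1.6816 + 0.22×1.4241 + 0.22×1.2497 + 0.19×1.8563 = 1.4691
E(R_P) = R_f + β_P × MRP = 1.88% + 1.4691 × 6.16% = 10.93%

10.93%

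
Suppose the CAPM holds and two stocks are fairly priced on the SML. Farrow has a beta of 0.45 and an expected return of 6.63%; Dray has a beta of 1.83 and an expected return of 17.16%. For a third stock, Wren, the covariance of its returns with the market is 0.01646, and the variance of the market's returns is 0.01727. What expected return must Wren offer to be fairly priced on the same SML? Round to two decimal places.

MRP = (17.16% − 6.63%) / (1.83 − 0.45) = 7.6304%
R_f = 6.63% − 0.45 × 7.6304% = 3.1963%
β_Wren = Cov / Var(R_m) = 0.01646 / 0.01727 = 0.9531
E(R_Wren) = R_f + β × MRP = 3.1963% + 0.9531 × 7.6304% = 10.47%

10.47%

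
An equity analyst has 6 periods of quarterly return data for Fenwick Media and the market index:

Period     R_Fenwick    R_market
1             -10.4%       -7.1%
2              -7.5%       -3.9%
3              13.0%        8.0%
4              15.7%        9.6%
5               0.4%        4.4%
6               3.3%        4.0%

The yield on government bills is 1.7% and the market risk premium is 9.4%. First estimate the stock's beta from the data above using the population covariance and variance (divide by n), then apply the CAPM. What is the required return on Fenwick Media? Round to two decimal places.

Mean R_i = (-10.4 − 7.5 + 13.0 + 15.7 + 0.4 + 3.3) / 6 = 2.4167%
Mean R_m = (-7.1 − 3.9 + 8.0 + 9.6 + 4.4 + 4.0) / 6 = 2.5000%
Σ(R_i − R̄_i)(R_m − R̄_m) = 336.5200  ⇒  Cov = 336.5200 / 6 = 56.0867
Σ(R_m − R̄_m)² = 219.6400  ⇒  Var(R_m) = 219.6400 / 6 = 36.6067
β = Cov / Var(R_m) = 56.0867 / 36.6067 = 1.5321
E(R) = R_f + β × MRP = 1.7% + 1.5321 × 9.4% = 16.10%

16.10%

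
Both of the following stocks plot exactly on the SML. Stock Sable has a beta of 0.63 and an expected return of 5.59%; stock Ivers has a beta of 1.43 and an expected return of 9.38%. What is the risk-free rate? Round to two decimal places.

2.61%

Both satisfy E(R) = R_f + β·MRP, so the slope of the SML is
MRP = (9.38% − 5.59%) / (1.43 − 0.63) = 3.79% / 0.80 = 4.7375%
R_f = E(R_Sable) − β_Sable·MRP = 5.59% − 0.63 × 4.7375% = 2.6054%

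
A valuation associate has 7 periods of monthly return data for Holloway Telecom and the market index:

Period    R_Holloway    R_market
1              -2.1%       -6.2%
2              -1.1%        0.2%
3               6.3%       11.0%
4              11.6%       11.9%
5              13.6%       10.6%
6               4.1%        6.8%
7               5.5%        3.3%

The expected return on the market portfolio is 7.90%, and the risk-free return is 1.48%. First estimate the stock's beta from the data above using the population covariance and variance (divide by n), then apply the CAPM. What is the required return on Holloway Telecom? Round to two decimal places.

6.42%

Mean R_i = (-2.1 − 1.1 + 6.3 + 11.6 + 13.6 + 4.1 + 5.5) / 7 = 5.4143%
Mean R_m = (-6.2 + 0.2 + 11.0 + 11.9 + 10.6 + 6.8 + 3.3) / 7 = 5.3714%
Σ(R_i − R̄_i)(R_m − R̄_m) = 206.7529  ⇒  Cov = 206.7529 / 7 = 29.5361
Σ(R_m − R̄_m)² = 268.6143  ⇒  Var(R_m) = 268.6143 / 7 = 38.3735
β = Cov / Var(R_m) = 29.5361 / 38.3735 = 0.7697
MRP = 7.90% − 1.48% = 6.42%
E(R) = R_f + β × MRP = 1.48% + 0.7697 × 6.42% = 6.42%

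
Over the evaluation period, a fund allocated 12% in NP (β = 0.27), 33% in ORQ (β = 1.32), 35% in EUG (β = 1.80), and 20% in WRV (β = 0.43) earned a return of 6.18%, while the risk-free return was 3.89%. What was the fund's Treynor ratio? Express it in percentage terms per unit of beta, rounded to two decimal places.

β_P = 0.12×0.27 + 0.33×1.32 + 0.35×1.80 + 0.20×0.43 = 1.1840
Treynor = (R_P − R_f) / β_P = (6.18% − 3.89%) / 1.1840 = 2.29% / 1.1840 = 1.93%

1.93%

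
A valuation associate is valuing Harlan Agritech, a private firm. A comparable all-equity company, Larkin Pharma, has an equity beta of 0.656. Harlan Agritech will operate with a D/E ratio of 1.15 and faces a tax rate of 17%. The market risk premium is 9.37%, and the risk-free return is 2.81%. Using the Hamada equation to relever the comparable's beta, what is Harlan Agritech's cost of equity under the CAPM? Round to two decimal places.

β_L = β_U × [1 + (1 − t)(D/E)] = 0.656 × [1 + (1 − 0.17) × 1.15]
    = 0.656 × [1 + 0.83 × 1.15] = 0.656 × 1.9545 = 1.2822
E(R) = R_f + β_L × MRP = 2.81% + 1.2822 × 9.37% = 14.82%

14.82%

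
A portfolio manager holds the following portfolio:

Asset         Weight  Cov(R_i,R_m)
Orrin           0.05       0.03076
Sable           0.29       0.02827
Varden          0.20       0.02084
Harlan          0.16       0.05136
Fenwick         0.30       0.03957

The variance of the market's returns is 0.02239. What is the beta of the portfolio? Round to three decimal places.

1.518

β_Orrin = 0.03076 / 0.02239 = 1.3738
β_Sable = 0.02827 / 0.02239 = 1.2626
β_Varden = 0.02084 / 0.02239 = 0.9308
β_Harlan = 0.05136 / 0.02239 = 2.2939
β_Fenwick = 0.03957 / 0.02239 = 1.7673
β_P = Σ w_i β_i = 0.05×1.3738 + 0.29×1.2626 + 0.20×0.9308 + 0.16×2.2939 + 0.30×1.7673 = 1.5182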